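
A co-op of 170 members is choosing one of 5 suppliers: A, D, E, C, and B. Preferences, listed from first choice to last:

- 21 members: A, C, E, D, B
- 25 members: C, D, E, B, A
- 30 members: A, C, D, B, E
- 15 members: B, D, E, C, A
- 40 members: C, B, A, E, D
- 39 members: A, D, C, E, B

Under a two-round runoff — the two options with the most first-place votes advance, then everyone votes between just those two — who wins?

Round 1 first-place votes: A 90, D 0, E 0, C 65, B 15.
A and C advance.
Runoff: A is preferred to C by 90 voters; C by 80.
A wins the runoff.

A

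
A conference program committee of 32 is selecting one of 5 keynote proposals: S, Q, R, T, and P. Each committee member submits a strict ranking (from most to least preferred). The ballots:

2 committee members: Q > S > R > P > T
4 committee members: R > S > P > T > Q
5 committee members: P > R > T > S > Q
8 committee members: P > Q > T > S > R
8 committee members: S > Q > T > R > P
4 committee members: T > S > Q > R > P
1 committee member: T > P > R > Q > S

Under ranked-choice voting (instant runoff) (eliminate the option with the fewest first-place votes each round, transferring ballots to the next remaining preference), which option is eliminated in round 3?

Round 1: S 8, Q 2, R 4, T 5, P 13. Eliminate Q.
Round 2: S 10, R 4, T 5, P 13. Eliminate R.
Round 3: S 14, T 5, P 13. Eliminate T.

T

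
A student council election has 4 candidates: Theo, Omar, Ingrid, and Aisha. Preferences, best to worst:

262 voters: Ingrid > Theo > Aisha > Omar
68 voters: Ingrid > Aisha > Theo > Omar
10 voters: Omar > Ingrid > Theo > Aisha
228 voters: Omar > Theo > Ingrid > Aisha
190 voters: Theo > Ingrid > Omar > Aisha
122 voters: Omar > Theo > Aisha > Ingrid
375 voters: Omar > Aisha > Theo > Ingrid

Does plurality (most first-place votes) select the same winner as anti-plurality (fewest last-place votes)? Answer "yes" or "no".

no

Plurality — first-place votes: Theo 190, Omar 735, Ingrid 330, Aisha 0. Winner: Omar.
Anti-plurality — last-place votes: Theo 0, Omar 330, Ingrid 497, Aisha 428. Winner: Theo.
The two methods disagree.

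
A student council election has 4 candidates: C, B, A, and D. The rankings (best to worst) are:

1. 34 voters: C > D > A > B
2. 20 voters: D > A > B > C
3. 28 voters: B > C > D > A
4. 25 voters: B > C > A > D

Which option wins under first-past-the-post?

First-place votes: C 34, B 53, A 0, D 20.
B has the most first-place votes.

B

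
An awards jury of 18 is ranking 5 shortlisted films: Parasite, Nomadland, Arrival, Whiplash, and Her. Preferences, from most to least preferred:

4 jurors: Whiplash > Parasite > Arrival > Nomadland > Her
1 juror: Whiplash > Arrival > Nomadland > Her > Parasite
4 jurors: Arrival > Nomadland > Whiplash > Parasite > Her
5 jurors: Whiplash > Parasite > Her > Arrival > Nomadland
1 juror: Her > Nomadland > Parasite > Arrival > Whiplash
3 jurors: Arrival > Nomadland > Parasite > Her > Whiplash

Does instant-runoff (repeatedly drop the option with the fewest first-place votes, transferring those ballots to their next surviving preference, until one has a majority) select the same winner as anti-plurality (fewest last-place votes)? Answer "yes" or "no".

Instant-runoff — R1 Parasite 0, Nomadland 0, Arrival 7, Whiplash 10, Her 1 (Whiplash winner). Winner: Whiplash.
Anti-plurality — last-place votes: Parasite 1, Nomadland 5, Arrival 0, Whiplash 4, Her 8. Winner: Arrival.
The two methods disagree.

no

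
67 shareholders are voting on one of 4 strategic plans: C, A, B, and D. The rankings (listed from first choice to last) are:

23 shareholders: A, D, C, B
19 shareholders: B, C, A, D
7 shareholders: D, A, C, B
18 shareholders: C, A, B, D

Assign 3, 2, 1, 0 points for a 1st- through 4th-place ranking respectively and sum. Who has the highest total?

A

C: 23·1 + 19·2 + 7·1 + 18·3 = 122
A: 23·3 + 19·1 + 7·2 + 18·2 = 138
B: 23·0 + 19·3 + 7·0 + 18·1 = 75
D: 23·2 + 19·0 + 7·3 + 18·0 = 67
A has the highest Borda score (138).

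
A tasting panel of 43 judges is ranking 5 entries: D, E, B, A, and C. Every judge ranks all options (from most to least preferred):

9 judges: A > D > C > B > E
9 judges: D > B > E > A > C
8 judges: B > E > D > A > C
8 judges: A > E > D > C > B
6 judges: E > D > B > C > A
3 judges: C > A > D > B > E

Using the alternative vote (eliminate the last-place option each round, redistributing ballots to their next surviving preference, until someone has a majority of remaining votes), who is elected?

D

Round 1: D 9, E 6, B 8, A 17, C 3. Eliminate C.
Round 2: D 9, E 6, B 8, A 20. Eliminate E.
Round 3: D 15, B 8, A 20. Eliminate B.
Round 4: D 23, A 20. D has a majority.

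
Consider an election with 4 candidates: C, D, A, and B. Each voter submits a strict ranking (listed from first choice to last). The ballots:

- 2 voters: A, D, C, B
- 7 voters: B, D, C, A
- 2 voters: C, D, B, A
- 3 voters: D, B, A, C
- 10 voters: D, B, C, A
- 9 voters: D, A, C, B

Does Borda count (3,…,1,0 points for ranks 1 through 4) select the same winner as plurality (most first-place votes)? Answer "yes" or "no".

Borda — scores: C 34, D 88, A 27, B 49. Winner: D.
Plurality — first-place votes: C 2, D 22, A 2, B 7. Winner: D.
The two methods agree.

yes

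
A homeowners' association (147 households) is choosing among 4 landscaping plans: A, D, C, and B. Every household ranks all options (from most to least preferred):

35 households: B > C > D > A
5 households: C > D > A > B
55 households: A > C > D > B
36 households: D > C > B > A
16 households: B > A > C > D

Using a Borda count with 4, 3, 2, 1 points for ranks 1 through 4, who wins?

A: 35·1 + 5·2 + 55·4 + 36·1 + 16·3 = 349
D: 35·2 + 5·3 + 55·2 + 36·4 + 16·1 = 355
C: 35·3 + 5·4 + 55·3 + 36·3 + 16·2 = 430
B: 35·4 + 5·1 + 55·1 + 36·2 + 16·4 = 336
C has the highest Borda score (430).

C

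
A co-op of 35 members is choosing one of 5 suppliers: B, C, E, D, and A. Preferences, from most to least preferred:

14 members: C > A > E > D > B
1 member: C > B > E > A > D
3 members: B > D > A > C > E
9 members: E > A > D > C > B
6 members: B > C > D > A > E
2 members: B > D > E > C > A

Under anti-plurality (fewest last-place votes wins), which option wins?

C

Last-place votes: B 23, C 0, E 9, D 1, A 2.
C is ranked last by the fewest voters, so C wins.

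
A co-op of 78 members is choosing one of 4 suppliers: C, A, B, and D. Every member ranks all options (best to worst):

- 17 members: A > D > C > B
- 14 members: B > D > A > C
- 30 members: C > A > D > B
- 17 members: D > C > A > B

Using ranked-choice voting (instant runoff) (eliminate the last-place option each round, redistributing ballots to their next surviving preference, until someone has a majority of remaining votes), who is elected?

Round 1: C 30, A 17, B 14, D 17. Eliminate B.
Round 2: C 30, A 17, D 31. Eliminate A.
Round 3: C 30, D 48. D has a majority.

D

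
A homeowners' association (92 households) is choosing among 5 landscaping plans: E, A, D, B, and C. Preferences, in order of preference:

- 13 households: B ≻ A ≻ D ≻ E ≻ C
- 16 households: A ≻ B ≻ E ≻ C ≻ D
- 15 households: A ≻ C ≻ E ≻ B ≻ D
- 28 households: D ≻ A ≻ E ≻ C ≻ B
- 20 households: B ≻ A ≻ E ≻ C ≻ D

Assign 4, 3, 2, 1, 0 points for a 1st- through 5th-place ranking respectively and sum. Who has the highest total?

E: 13·1 + 16·2 + 15·2 + 28·2 + 20·2 = 171
A: 13·3 + 16·4 + 15·4 + 28·3 + 20·3 = 307
D: 13·2 + 16·0 + 15·0 + 28·4 + 20·0 = 138
B: 13·4 + 16·3 + 15·1 + 28·0 + 20·4 = 195
C: 13·0 + 16·1 + 15·3 + 28·1 + 20·1 = 109
A has the highest Borda score (307).

A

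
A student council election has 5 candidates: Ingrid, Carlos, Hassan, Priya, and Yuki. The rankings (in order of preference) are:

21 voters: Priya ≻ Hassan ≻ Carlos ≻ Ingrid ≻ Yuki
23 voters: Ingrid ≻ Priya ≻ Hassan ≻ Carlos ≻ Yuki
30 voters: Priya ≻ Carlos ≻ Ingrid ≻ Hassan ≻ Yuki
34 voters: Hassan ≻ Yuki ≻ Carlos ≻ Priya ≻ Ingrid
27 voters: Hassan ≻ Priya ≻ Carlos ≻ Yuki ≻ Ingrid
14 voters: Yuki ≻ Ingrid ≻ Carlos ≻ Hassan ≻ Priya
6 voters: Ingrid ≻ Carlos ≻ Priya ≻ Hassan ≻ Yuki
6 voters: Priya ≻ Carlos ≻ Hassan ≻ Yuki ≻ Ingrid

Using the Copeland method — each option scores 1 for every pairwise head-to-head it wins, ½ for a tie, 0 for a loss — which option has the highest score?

Ingrid: loses to Carlos, Hassan, Priya, and Yuki → score 0.
Carlos: beats Ingrid and Yuki; loses to Hassan and Priya → score 2.
Hassan: beats Ingrid, Carlos, and Yuki; loses to Priya → score 3.
Priya: beats Ingrid, Carlos, Hassan, and Yuki → score 4.
Yuki: beats Ingrid; loses to Carlos, Hassan, and Priya → score 1.
Priya has the best pairwise record.

Priya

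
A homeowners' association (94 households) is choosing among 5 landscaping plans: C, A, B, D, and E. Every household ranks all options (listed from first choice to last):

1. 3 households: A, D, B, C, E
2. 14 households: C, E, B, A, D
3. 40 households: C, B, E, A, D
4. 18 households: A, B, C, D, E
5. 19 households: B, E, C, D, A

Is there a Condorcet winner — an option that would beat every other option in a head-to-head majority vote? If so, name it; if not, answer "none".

C vs A: 73–21 for C.
C vs B: 54–40 for C.
C vs D: 91–3 for C.
C vs E: 75–19 for C.
C beats every other option head-to-head.

C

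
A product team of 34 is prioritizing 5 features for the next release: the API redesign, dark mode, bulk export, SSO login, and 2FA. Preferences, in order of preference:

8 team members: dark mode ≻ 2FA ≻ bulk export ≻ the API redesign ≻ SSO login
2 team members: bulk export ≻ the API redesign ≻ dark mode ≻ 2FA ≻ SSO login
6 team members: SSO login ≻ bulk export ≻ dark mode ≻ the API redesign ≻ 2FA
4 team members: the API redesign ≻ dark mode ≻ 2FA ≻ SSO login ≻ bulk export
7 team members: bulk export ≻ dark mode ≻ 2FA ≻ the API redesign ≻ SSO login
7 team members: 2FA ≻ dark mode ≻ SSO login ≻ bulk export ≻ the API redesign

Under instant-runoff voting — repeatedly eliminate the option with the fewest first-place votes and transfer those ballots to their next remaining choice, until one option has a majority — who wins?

Round 1: the API redesign 4, dark mode 8, bulk export 9, SSO login 6, 2FA 7. Eliminate the API redesign.
Round 2: dark mode 12, bulk export 9, SSO login 6, 2FA 7. Eliminate SSO login.
Round 3: dark mode 12, bulk export 15, 2FA 7. Eliminate 2FA.
Round 4: dark mode 19, bulk export 15. Dark mode has a majority.

dark mode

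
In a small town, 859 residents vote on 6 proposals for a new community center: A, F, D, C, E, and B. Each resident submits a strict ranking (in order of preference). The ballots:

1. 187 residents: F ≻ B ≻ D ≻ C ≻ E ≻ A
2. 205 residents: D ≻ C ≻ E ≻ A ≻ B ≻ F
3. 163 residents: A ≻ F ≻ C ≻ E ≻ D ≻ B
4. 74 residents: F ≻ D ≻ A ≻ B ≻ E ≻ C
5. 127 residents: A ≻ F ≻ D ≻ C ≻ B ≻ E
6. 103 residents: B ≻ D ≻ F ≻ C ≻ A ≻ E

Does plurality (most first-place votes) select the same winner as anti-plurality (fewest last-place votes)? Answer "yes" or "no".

no

Plurality — first-place votes: A 290, F 261, D 205, C 0, E 0, B 103. Winner: A.
Anti-plurality — last-place votes: A 187, F 205, D 0, C 74, E 230, B 163. Winner: D.
The two methods disagree.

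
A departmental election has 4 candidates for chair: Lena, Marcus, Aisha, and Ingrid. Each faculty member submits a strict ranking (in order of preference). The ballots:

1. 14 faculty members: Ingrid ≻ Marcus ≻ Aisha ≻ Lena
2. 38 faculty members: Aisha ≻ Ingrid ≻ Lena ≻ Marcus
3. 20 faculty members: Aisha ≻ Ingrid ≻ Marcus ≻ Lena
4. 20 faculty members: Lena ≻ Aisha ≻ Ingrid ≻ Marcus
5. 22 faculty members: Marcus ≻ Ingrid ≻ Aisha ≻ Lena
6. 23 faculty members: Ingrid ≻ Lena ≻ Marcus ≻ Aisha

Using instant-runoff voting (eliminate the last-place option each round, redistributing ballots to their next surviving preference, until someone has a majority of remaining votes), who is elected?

Round 1: Lena 20, Marcus 22, Aisha 58, Ingrid 37. Eliminate Lena.
Round 2: Marcus 22, Aisha 78, Ingrid 37. Aisha has a majority.

Aisha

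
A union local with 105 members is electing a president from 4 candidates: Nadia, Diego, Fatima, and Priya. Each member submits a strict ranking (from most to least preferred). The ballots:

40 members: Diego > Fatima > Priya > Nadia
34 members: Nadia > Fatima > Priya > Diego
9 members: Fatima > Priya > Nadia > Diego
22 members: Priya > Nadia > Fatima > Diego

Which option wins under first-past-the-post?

Diego

First-place votes: Nadia 34, Diego 40, Fatima 9, Priya 22.
Diego has the most first-place votes.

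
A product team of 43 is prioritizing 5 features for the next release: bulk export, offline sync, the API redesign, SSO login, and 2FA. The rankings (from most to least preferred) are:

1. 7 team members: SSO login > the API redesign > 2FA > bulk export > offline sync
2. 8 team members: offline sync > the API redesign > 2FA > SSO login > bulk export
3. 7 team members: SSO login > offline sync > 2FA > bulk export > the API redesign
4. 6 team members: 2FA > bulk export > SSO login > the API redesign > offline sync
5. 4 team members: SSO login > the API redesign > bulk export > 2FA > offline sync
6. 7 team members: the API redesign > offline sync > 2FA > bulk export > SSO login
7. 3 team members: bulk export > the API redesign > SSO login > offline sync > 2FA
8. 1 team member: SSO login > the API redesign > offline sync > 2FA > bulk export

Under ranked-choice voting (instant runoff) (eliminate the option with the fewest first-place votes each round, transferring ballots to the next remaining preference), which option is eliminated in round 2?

Round 1: bulk export 3, offline sync 8, the API redesign 7, SSO login 19, 2FA 6. Eliminate bulk export.
Round 2: offline sync 8, the API redesign 10, SSO login 19, 2FA 6. Eliminate 2FA.

2FA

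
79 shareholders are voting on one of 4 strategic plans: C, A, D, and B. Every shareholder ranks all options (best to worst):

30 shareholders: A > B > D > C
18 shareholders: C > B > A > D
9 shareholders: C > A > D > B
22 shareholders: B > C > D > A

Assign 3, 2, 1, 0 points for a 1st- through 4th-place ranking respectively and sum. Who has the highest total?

B

C: 30·0 + 18·3 + 9·3 + 22·2 = 125
A: 30·3 + 18·1 + 9·2 + 22·0 = 126
D: 30·1 + 18·0 + 9·1 + 22·1 = 61
B: 30·2 + 18·2 + 9·0 + 22·3 = 162
B has the highest Borda score (162).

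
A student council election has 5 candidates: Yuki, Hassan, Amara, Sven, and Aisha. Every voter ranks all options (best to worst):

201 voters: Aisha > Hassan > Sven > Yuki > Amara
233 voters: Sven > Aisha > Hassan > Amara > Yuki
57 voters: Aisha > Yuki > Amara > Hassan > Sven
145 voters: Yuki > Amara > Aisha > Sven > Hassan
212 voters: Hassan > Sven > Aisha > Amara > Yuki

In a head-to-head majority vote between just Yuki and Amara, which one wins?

Voters preferring Yuki to Amara: 403; preferring Amara to Yuki: 445.
Amara wins the head-to-head.

Amara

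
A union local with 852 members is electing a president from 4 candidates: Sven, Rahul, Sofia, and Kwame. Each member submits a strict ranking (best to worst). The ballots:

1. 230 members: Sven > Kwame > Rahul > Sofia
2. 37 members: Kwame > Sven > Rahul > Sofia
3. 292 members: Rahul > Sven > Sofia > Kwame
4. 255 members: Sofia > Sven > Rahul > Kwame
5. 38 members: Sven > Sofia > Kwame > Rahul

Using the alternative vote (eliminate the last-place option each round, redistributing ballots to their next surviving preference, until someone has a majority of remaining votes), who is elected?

Round 1: Sven 268, Rahul 292, Sofia 255, Kwame 37. Eliminate Kwame.
Round 2: Sven 305, Rahul 292, Sofia 255. Eliminate Sofia.
Round 3: Sven 560, Rahul 292. Sven has a majority.

Sven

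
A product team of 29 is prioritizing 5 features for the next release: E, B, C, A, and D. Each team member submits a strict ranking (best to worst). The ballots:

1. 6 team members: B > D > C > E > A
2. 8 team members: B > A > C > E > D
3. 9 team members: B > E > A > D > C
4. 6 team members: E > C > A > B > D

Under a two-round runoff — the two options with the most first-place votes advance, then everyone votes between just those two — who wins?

Round 1 first-place votes: E 6, B 23, C 0, A 0, D 0.
B and E advance.
Runoff: B is preferred to E by 23 voters; E by 6.
B wins the runoff.

B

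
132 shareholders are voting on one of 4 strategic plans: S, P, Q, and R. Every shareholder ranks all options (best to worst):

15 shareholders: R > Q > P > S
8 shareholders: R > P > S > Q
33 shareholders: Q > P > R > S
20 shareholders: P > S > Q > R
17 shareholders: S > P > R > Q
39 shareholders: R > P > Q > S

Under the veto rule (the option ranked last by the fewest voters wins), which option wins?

Last-place votes: S 87, P 0, Q 25, R 20.
P is ranked last by the fewest voters, so P wins.

P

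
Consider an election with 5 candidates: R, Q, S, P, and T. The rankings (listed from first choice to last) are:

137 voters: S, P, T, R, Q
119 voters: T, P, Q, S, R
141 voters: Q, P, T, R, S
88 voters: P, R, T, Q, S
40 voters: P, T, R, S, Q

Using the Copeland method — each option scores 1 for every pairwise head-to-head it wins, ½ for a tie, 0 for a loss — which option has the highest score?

R: beats Q and S; loses to P and T → score 2.
Q: beats S; loses to R, P, and T → score 1.
S: loses to R, Q, P, and T → score 0.
P: beats R, Q, S, and T → score 4.
T: beats R, Q, and S; loses to P → score 3.
P has the best pairwise record.

P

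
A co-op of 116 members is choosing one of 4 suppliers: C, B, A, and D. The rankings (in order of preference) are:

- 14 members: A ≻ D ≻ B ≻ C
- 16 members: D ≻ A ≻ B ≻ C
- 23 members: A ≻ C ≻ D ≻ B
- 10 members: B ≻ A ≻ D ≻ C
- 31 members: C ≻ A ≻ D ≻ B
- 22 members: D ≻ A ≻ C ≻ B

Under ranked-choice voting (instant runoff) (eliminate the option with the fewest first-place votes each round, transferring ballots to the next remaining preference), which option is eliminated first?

Round 1: C 31, B 10, A 37, D 38. Eliminate B.

B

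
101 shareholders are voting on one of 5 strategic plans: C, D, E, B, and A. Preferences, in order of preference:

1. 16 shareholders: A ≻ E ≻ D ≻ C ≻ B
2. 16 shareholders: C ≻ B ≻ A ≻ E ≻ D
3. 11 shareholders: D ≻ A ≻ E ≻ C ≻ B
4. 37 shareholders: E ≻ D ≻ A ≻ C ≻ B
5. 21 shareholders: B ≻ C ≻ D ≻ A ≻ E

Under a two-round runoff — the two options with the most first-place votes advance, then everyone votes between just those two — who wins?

E

Round 1 first-place votes: C 16, D 11, E 37, B 21, A 16.
E and B advance.
Runoff: E is preferred to B by 64 voters; B by 37.
E wins the runoff.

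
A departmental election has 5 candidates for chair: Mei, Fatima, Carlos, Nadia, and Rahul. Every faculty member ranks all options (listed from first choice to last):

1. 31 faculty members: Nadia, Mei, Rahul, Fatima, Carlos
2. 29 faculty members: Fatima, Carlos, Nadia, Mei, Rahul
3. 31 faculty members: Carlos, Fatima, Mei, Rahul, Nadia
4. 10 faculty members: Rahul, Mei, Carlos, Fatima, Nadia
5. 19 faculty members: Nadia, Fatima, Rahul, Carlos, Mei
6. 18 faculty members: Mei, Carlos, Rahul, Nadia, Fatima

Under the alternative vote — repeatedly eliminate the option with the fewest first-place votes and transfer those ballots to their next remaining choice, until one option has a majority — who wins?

Round 1: Mei 18, Fatima 29, Carlos 31, Nadia 50, Rahul 10. Eliminate Rahul.
Round 2: Mei 28, Fatima 29, Carlos 31, Nadia 50. Eliminate Mei.
Round 3: Fatima 29, Carlos 59, Nadia 50. Eliminate Fatima.
Round 4: Carlos 88, Nadia 50. Carlos has a majority.

Carlos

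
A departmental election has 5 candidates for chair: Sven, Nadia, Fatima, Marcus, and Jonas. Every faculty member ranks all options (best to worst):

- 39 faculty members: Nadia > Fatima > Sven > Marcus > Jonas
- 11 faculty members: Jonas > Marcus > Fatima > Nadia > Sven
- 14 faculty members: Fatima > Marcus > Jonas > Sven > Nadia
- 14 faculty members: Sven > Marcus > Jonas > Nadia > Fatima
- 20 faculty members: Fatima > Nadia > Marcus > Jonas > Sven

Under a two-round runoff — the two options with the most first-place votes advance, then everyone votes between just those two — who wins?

Nadia

Round 1 first-place votes: Sven 14, Nadia 39, Fatima 34, Marcus 0, Jonas 11.
Nadia and Fatima advance.
Runoff: Nadia is preferred to Fatima by 53 voters; Fatima by 45.
Nadia wins the runoff.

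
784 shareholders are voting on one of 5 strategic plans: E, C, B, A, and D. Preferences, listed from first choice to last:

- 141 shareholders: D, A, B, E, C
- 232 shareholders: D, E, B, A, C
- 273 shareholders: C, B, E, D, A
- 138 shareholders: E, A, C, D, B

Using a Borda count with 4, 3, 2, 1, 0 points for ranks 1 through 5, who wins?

E: 141·1 + 232·3 + 273·2 + 138·4 = 1935
C: 141·0 + 232·0 + 273·4 + 138·2 = 1368
B: 141·2 + 232·2 + 273·3 + 138·0 = 1565
A: 141·3 + 232·1 + 273·0 + 138·3 = 1069
D: 141·4 + 232·4 + 273·1 + 138·1 = 1903
E has the highest Borda score (1935).

E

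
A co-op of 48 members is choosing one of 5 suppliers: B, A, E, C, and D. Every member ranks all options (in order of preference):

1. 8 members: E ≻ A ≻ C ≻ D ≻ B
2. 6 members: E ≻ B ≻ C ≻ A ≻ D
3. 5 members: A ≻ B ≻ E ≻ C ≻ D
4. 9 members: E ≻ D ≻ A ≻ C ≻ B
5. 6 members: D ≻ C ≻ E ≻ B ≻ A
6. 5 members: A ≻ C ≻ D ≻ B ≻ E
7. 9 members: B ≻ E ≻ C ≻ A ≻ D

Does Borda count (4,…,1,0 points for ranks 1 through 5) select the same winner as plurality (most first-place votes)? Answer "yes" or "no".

yes

Borda — scores: B 80, A 97, E 141, C 93, D 69. Winner: E.
Plurality — first-place votes: B 9, A 10, E 23, C 0, D 6. Winner: E.
The two methods agree.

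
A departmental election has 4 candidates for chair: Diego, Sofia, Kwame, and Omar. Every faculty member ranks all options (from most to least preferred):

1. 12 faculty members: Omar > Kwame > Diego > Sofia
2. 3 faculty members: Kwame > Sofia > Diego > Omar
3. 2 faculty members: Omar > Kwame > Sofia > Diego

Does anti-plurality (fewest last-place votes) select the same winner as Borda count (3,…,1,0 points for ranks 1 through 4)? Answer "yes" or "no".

Anti-plurality — last-place votes: Diego 2, Sofia 12, Kwame 0, Omar 3. Winner: Kwame.
Borda — scores: Diego 15, Sofia 8, Kwame 37, Omar 42. Winner: Omar.
The two methods disagree.

no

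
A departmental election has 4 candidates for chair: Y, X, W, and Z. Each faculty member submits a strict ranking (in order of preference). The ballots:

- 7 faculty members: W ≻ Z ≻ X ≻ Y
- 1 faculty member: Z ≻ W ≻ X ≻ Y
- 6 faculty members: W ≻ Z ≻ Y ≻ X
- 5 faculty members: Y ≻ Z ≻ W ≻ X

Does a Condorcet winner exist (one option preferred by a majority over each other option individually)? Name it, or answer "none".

W vs Y: 14–5 for W.
W vs X: 19–0 for W.
W vs Z: 13–6 for W.
W beats every other option head-to-head.

W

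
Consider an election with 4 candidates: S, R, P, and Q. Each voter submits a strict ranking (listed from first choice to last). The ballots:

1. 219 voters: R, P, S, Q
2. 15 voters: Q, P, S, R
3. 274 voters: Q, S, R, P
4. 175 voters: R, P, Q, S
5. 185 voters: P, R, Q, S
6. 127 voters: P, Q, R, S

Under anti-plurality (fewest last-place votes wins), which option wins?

R

Last-place votes: S 487, R 15, P 274, Q 219.
R is ranked last by the fewest voters, so R wins.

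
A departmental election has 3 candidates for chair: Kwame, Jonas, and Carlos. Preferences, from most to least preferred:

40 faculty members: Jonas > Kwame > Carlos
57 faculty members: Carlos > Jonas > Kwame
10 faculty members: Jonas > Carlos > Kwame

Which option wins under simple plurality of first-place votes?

First-place votes: Kwame 0, Jonas 50, Carlos 57.
Carlos has the most first-place votes.

Carlos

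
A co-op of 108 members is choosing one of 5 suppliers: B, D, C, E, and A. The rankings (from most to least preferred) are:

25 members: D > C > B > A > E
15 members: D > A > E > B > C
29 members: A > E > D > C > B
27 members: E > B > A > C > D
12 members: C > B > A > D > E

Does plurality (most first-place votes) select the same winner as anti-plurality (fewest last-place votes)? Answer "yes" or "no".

Plurality — first-place votes: B 0, D 40, C 12, E 27, A 29. Winner: D.
Anti-plurality — last-place votes: B 29, D 27, C 15, E 37, A 0. Winner: A.
The two methods disagree.

no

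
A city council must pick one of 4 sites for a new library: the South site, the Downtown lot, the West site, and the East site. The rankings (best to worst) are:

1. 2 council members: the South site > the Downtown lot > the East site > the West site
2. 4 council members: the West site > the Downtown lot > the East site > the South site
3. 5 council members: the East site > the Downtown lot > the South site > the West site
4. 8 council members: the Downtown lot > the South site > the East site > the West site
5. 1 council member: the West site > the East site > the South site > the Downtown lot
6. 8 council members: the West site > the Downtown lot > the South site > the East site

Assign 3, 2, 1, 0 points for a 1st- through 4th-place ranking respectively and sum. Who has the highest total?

the Downtown lot

the South site: 2·3 + 4·0 + 5·1 + 8·2 + 1·1 + 8·1 = 36
the Downtown lot: 2·2 + 4·2 + 5·2 + 8·3 + 1·0 + 8·2 = 62
the West site: 2·0 + 4·3 + 5·0 + 8·0 + 1·3 + 8·3 = 39
the East site: 2·1 + 4·1 + 5·3 + 8·1 + 1·2 + 8·0 = 31
the Downtown lot has the highest Borda score (62).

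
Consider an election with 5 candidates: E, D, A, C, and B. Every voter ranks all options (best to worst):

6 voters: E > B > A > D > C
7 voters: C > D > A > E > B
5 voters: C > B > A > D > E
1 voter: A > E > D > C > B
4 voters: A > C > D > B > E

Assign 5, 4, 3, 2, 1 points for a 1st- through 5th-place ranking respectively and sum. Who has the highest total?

E: 6·5 + 7·2 + 5·1 + 1·4 + 4·1 = 57
D: 6·2 + 7·4 + 5·2 + 1·3 + 4·3 = 65
A: 6·3 + 7·3 + 5·3 + 1·5 + 4·5 = 79
C: 6·1 + 7·5 + 5·5 + 1·2 + 4·4 = 84
B: 6·4 + 7·1 + 5·4 + 1·1 + 4·2 = 60
C has the highest Borda score (84).

C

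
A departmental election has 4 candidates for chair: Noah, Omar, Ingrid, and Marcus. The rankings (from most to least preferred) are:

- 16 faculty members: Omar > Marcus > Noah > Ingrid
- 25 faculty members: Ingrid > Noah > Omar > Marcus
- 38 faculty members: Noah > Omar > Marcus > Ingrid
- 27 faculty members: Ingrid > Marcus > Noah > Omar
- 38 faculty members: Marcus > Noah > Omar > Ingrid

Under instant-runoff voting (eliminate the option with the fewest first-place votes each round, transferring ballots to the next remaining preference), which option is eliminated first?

Round 1: Noah 38, Omar 16, Ingrid 52, Marcus 38. Eliminate Omar.

Omar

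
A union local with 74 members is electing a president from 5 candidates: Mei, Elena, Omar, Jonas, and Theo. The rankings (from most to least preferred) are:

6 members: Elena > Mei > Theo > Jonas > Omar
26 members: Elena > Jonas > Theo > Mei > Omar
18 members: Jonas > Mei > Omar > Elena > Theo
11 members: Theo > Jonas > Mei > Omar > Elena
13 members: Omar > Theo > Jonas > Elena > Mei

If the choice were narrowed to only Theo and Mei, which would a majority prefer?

Voters preferring Theo to Mei: 50; preferring Mei to Theo: 24.
Theo wins the head-to-head.

Theo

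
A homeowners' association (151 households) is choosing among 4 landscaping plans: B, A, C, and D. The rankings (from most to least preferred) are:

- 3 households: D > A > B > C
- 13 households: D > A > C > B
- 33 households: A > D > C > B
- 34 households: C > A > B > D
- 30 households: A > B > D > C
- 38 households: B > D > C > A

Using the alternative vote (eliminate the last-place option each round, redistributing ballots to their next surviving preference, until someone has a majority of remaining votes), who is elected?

A

Round 1: B 38, A 63, C 34, D 16. Eliminate D.
Round 2: B 38, A 79, C 34. A has a majority.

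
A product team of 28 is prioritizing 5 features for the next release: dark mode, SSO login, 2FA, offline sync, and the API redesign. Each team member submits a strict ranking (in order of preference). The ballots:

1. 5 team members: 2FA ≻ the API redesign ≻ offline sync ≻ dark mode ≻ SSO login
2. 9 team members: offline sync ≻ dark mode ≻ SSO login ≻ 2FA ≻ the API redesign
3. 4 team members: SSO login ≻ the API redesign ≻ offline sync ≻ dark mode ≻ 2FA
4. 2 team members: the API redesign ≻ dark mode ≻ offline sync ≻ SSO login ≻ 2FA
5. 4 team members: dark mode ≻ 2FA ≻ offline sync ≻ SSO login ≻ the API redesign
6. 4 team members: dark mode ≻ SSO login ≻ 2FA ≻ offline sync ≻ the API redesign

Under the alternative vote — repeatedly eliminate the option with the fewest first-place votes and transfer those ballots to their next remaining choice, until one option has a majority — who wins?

offline sync

Round 1: dark mode 8, SSO login 4, 2FA 5, offline sync 9, the API redesign 2. Eliminate the API redesign.
Round 2: dark mode 10, SSO login 4, 2FA 5, offline sync 9. Eliminate SSO login.
Round 3: dark mode 10, 2FA 5, offline sync 13. Eliminate 2FA.
Round 4: dark mode 10, offline sync 18. Offline sync has a majority.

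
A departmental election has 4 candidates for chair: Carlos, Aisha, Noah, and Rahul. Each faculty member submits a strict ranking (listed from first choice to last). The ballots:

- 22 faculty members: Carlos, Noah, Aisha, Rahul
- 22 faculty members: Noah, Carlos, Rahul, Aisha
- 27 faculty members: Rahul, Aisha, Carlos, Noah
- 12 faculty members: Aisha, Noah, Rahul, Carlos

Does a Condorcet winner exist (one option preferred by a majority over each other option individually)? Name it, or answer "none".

Carlos

Carlos vs Aisha: 44–39 for Carlos.
Carlos vs Noah: 49–34 for Carlos.
Carlos vs Rahul: 44–39 for Carlos.
Carlos beats every other option head-to-head.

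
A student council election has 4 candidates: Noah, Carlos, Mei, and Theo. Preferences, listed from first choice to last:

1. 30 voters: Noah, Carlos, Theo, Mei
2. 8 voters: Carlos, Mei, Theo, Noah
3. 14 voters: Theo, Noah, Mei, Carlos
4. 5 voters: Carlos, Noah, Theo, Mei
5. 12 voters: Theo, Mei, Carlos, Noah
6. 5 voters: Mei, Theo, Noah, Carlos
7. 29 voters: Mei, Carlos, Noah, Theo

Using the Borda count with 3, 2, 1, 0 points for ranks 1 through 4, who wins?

Noah: 30·3 + 8·0 + 14·2 + 5·2 + 12·0 + 5·1 + 29·1 = 162
Carlos: 30·2 + 8·3 + 14·0 + 5·3 + 12·1 + 5·0 + 29·2 = 169
Mei: 30·0 + 8·2 + 14·1 + 5·0 + 12·2 + 5·3 + 29·3 = 156
Theo: 30·1 + 8·1 + 14·3 + 5·1 + 12·3 + 5·2 + 29·0 = 131
Carlos has the highest Borda score (169).

Carlos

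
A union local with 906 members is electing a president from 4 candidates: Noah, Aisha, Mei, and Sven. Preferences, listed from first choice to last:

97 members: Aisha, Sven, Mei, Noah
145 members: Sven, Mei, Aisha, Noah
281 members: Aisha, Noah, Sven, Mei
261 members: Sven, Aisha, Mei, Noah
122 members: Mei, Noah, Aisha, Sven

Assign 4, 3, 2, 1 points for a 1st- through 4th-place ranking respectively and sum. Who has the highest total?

Noah: 97·1 + 145·1 + 281·3 + 261·1 + 122·3 = 1712
Aisha: 97·4 + 145·2 + 281·4 + 261·3 + 122·2 = 2829
Mei: 97·2 + 145·3 + 281·1 + 261·2 + 122·4 = 1920
Sven: 97·3 + 145·4 + 281·2 + 261·4 + 122·1 = 2599
Aisha has the highest Borda score (2829).

Aisha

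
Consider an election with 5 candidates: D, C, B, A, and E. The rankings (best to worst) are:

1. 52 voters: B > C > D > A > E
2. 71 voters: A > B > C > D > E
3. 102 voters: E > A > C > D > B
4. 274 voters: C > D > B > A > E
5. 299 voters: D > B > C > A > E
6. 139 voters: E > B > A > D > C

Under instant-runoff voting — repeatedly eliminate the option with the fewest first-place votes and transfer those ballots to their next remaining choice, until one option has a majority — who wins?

Round 1: D 299, C 274, B 52, A 71, E 241. Eliminate B.
Round 2: D 299, C 326, A 71, E 241. Eliminate A.
Round 3: D 299, C 397, E 241. Eliminate E.
Round 4: D 438, C 499. C has a majority.

C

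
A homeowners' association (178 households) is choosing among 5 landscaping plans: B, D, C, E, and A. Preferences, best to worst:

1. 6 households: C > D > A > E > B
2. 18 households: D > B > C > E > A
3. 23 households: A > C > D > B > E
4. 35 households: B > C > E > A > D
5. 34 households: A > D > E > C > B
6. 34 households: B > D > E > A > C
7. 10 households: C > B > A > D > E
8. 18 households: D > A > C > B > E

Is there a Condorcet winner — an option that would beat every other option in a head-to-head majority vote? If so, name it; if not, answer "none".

Checking pairwise contests:
D beats B 99–79.
A beats D 102–76.
D beats C 104–74.
B beats E 138–40.
B beats A 97–81.
Every option loses at least one head-to-head, so there is no Condorcet winner.

none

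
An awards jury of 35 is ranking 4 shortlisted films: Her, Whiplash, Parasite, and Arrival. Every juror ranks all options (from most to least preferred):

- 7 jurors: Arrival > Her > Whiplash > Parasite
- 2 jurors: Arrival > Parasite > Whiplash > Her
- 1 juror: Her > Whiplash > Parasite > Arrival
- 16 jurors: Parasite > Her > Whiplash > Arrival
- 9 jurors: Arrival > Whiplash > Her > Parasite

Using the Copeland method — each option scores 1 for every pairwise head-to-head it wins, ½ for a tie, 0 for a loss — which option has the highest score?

Her: beats Whiplash; loses to Parasite and Arrival → score 1.
Whiplash: loses to Her, Parasite, and Arrival → score 0.
Parasite: beats Her and Whiplash; loses to Arrival → score 2.
Arrival: beats Her, Whiplash, and Parasite → score 3.
Arrival has the best pairwise record.

Arrival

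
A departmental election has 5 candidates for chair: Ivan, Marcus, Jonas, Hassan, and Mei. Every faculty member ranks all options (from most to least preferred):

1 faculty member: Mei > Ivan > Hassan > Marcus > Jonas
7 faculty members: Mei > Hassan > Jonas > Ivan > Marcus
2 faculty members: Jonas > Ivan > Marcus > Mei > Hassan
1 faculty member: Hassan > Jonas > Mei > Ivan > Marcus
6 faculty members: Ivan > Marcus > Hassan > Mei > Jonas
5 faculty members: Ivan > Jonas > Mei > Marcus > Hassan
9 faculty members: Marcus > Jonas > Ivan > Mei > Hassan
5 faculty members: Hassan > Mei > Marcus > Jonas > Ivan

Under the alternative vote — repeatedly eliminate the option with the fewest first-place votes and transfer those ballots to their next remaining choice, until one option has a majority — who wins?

Round 1: Ivan 11, Marcus 9, Jonas 2, Hassan 6, Mei 8. Eliminate Jonas.
Round 2: Ivan 13, Marcus 9, Hassan 6, Mei 8. Eliminate Hassan.
Round 3: Ivan 13, Marcus 9, Mei 14. Eliminate Marcus.
Round 4: Ivan 22, Mei 14. Ivan has a majority.

Ivan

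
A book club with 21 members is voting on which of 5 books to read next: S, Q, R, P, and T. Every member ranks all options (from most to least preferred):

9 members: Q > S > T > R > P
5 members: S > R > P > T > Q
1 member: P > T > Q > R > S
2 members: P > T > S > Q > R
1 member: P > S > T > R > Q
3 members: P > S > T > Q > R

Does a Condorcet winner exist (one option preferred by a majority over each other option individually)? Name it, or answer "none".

S vs Q: 11–10 for S.
S vs R: 20–1 for S.
S vs P: 14–7 for S.
S vs T: 18–3 for S.
S beats every other option head-to-head.

S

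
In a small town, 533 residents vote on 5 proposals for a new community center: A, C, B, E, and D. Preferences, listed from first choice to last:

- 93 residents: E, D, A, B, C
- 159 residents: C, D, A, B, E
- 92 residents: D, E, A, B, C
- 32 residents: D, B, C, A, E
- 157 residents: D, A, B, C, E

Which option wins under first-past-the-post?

D

First-place votes: A 0, C 159, B 0, E 93, D 281.
D has the most first-place votes.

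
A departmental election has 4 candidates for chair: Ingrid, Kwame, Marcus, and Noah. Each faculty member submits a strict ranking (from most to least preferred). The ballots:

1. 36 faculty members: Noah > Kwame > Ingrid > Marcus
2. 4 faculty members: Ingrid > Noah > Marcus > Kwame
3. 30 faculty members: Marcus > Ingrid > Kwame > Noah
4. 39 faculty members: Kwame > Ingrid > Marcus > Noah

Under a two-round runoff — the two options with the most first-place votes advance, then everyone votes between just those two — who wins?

Round 1 first-place votes: Ingrid 4, Kwame 39, Marcus 30, Noah 36.
Kwame and Noah advance.
Runoff: Kwame is preferred to Noah by 69 voters; Noah by 40.
Kwame wins the runoff.

Kwame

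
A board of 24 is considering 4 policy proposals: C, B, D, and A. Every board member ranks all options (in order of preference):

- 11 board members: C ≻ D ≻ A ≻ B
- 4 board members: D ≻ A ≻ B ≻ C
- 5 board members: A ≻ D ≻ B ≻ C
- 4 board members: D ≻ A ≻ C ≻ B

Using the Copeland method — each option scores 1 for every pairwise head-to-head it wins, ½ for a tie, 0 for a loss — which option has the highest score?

C: beats B; loses to D and A → score 1.
B: loses to C, D, and A → score 0.
D: beats C, B, and A → score 3.
A: beats C and B; loses to D → score 2.
D has the best pairwise record.

D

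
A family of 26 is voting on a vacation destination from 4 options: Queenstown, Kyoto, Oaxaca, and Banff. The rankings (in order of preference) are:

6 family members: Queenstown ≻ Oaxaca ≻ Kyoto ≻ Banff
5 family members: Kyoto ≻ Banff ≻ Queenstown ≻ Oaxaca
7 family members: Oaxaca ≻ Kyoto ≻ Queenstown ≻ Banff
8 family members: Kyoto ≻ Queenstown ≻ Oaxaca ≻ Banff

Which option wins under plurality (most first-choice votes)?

Kyoto

First-place votes: Queenstown 6, Kyoto 13, Oaxaca 7, Banff 0.
Kyoto has the most first-place votes.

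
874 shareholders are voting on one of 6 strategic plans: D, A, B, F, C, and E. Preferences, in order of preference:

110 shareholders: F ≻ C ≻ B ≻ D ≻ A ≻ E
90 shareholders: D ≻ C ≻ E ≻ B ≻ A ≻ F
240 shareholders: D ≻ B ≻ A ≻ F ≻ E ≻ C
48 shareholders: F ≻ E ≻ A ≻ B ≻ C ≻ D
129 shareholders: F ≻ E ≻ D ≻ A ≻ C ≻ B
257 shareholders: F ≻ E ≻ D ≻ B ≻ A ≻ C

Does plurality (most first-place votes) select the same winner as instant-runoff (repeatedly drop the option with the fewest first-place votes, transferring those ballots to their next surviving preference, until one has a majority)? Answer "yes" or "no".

Plurality — first-place votes: D 330, A 0, B 0, F 544, C 0, E 0. Winner: F.
Instant-runoff — R1 D 330, A 0, B 0, F 544, C 0, E 0 (F winner). Winner: F.
The two methods agree.

yes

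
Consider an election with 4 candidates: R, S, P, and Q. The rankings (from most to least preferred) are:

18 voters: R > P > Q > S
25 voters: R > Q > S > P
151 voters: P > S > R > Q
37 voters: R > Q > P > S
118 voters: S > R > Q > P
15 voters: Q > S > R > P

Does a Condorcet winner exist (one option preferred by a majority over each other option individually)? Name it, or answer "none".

Checking pairwise contests:
S beats R 284–80.
P beats S 206–158.
R beats P 213–151.
R beats Q 349–15.
Every option loses at least one head-to-head, so there is no Condorcet winner.

none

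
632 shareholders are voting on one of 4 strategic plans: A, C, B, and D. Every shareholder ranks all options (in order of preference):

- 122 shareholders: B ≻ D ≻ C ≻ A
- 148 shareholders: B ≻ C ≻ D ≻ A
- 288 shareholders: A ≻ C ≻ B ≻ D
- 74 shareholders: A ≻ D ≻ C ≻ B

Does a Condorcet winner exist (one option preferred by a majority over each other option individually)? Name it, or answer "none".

A

A vs C: 362–270 for A.
A vs B: 362–270 for A.
A vs D: 362–270 for A.
A beats every other option head-to-head.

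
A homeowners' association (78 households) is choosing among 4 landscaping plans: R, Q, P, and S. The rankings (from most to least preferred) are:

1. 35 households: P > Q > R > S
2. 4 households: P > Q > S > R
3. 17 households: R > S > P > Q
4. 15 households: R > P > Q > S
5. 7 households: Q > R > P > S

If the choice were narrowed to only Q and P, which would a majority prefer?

Voters preferring Q to P: 7; preferring P to Q: 71.
P wins the head-to-head.

P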